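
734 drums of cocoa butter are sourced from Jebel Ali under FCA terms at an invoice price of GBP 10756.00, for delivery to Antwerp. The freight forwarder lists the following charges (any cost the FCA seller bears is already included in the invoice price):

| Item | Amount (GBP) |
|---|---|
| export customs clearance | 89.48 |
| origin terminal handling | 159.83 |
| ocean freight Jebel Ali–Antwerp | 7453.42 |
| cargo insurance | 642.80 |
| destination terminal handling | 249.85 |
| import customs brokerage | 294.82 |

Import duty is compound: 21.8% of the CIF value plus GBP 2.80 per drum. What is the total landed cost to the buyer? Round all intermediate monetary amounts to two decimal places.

FCA: the seller delivers export-cleared goods to the carrier; the buyer bears costs from that point.
Already in the invoice (seller's account under FCA): export clearance — exclude.
CIF value = FCA price + origin terminal + freight + insurance = 10756.00 + 159.83 + 7453.42 + 642.80 = 19012.05
Ad valorem component: 19012.05 × 21.8% = 4144.63
Specific component: 734 × 2.80 = 2055.20
Import duty = 4144.63 + 2055.20 = 6199.83
Buyer bears: origin terminal 159.83 + freight 7453.42 + insurance 642.80 + destination terminal 249.85 + brokerage 294.82 + duty 6199.83 = 15000.55
Landed cost = invoice 10756.00 + 15000.55 = 25756.55

Total landed cost: GBP 25756.55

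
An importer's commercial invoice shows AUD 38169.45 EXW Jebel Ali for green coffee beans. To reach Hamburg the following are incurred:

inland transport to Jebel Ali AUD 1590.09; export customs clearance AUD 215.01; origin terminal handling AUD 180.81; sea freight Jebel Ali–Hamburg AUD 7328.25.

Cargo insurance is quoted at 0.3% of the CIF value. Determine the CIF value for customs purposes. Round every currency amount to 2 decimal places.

Let C be the CIF value. C = EXW price + pre-shipment costs + freight + 0.3% × C
C − 0.3% × C = 38169.45 + 1590.09 + 215.01 + 180.81 + 7328.25
0.997 × C = 47483.61
C = 47483.61 / 0.997 = 47626.49
Insurance premium = 0.3% × 47626.49 = 142.88

CIF value: AUD 47626.49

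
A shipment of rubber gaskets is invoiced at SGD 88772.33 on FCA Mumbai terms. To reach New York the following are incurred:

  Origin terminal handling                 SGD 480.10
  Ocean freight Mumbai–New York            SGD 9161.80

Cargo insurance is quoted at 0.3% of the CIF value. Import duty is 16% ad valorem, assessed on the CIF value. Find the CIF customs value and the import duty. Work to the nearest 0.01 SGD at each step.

Let C be the CIF value. C = FCA price + pre-shipment costs + freight + 0.3% × C
C − 0.3% × C = 88772.33 + 480.10 + 9161.80
0.997 × C = 98414.23
C = 98414.23 / 0.997 = 98710.36
Insurance premium = 0.3% × 98710.36 = 296.13
Import duty = 98710.36 × 16% = 15793.66

CIF value: SGD 98710.36; import duty: SGD 15793.66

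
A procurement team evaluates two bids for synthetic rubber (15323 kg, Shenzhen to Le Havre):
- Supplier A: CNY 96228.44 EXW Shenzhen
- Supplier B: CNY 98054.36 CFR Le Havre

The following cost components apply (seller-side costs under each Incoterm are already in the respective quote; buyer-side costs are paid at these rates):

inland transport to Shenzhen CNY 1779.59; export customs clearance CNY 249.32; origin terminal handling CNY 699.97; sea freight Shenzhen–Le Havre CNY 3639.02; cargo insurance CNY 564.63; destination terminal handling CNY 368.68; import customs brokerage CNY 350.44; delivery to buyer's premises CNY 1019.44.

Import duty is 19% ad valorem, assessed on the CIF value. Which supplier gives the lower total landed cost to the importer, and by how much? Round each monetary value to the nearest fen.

Supplier A (EXW):
CIF value = EXW price + inland to port + export clearance + origin terminal + freight + insurance = 96228.44 + 1779.59 + 249.32 + 699.97 + 3639.02 + 564.63 = 103160.97
Import duty = 103160.97 × 19% = 19600.58
Buyer bears (A): 1779.59 + 249.32 + 699.97 + 3639.02 + 564.63 + 368.68 + 350.44 + 1019.44 = 8671.09
Landed cost (A) = invoice 96228.44 + 8671.09 + duty 19600.58 = 124500.11
Supplier B (CFR):
CIF value = CFR price + insurance = 98054.36 + 564.63 = 98618.99
Import duty = 98618.99 × 19% = 18737.61
Buyer bears (B): 564.63 + 368.68 + 350.44 + 1019.44 = 2303.19
Landed cost (B) = invoice 98054.36 + 2303.19 + duty 18737.61 = 119095.16
Difference = |124500.11 − 119095.16| = 5404.95

Supplier B is cheaper by CNY 5404.95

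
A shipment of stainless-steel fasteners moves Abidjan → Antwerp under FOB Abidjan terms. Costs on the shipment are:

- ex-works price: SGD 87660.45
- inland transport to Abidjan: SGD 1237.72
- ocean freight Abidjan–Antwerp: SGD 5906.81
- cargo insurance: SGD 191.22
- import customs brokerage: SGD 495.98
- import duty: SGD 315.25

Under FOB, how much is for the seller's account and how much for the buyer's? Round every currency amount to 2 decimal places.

Seller: SGD 88898.17; buyer: SGD 6909.26

FOB: the seller bears costs until goods are on board at the origin port; the buyer bears freight, insurance and all costs thereafter.
Seller's account: goods 87660.45 + inland to port 1237.72 = 88898.17
Buyer's account: freight 5906.81 + insurance 191.22 + brokerage 495.98 + duty 315.25 = 6909.26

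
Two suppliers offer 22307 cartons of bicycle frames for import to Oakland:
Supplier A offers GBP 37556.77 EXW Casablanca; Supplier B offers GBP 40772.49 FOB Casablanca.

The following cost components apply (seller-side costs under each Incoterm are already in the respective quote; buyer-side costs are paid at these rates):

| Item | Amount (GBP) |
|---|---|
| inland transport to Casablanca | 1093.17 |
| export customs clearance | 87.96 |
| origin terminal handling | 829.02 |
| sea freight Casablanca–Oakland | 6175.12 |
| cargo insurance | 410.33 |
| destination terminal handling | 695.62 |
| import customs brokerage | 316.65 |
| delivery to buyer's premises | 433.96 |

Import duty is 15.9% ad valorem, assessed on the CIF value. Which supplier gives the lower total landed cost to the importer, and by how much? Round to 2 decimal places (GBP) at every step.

Supplier A (EXW):
CIF value = EXW price + inland to port + export clearance + origin terminal + freight + insurance = 37556.77 + 1093.17 + 87.96 + 829.02 + 6175.12 + 410.33 = 46152.37
Import duty = 46152.37 × 15.9% = 7338.23
Buyer bears (A): 1093.17 + 87.96 + 829.02 + 6175.12 + 410.33 + 695.62 + 316.65 + 433.96 = 10041.83
Landed cost (A) = invoice 37556.77 + 10041.83 + duty 7338.23 = 54936.83
Supplier B (FOB):
CIF value = FOB price + freight + insurance = 40772.49 + 6175.12 + 410.33 = 47357.94
Import duty = 47357.94 × 15.9% = 7529.91
Buyer bears (B): 6175.12 + 410.33 + 695.62 + 316.65 + 433.96 = 8031.68
Landed cost (B) = invoice 40772.49 + 8031.68 + duty 7529.91 = 56334.08
Difference = |54936.83 − 56334.08| = 1397.25

Supplier A is cheaper by GBP 1397.25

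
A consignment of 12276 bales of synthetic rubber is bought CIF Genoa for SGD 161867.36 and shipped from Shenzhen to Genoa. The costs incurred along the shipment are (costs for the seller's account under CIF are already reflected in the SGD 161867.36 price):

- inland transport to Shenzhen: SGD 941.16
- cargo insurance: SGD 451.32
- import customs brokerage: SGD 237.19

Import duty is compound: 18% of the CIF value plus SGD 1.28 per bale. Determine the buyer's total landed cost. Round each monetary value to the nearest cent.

CIF: the seller pays costs through ocean freight and marine insurance to the destination port.
Already in the invoice (seller's account under CIF): inland to port, insurance — exclude.
The CIF price already equals the CIF value: 161867.36
Ad valorem component: 161867.36 × 18% = 29136.12
Specific component: 12276 × 1.28 = 15713.28
Import duty = 29136.12 + 15713.28 = 44849.40
Buyer bears: brokerage 237.19 + duty 44849.40 = 45086.59
Landed cost = invoice 161867.36 + 45086.59 = 206953.95

Total landed cost: SGD 206953.95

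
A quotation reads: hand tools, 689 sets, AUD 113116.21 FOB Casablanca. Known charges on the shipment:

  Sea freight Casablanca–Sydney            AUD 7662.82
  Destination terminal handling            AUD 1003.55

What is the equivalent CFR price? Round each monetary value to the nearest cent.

CFR price: AUD 120779.03

Not relevant to the conversion: destination terminal — on the buyer under both terms; not part of either seller's price.
From FOB to CFR, the seller additionally bears: freight.
CFR price = 113116.21 + 7662.82 = 120779.03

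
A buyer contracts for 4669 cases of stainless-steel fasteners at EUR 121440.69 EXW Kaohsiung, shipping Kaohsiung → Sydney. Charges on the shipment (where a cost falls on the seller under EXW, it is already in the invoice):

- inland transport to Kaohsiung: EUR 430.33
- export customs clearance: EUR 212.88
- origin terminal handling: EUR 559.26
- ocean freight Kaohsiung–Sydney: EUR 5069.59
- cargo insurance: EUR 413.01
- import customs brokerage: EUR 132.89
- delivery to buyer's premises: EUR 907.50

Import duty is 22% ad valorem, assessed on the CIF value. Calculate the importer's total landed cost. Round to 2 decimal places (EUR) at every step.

EXW: the seller makes goods available at their premises; the buyer bears all onward costs.
CIF value = EXW price + inland to port + export clearance + origin terminal + freight + insurance = 121440.69 + 430.33 + 212.88 + 559.26 + 5069.59 + 413.01 = 128125.76
Import duty = 128125.76 × 22% = 28187.67
Buyer bears: inland to port 430.33 + export clearance 212.88 + origin terminal 559.26 + freight 5069.59 + insurance 413.01 + brokerage 132.89 + delivery 907.50 + duty 28187.67 = 35913.13
Landed cost = invoice 121440.69 + 35913.13 = 157353.82

Total landed cost: EUR 157353.82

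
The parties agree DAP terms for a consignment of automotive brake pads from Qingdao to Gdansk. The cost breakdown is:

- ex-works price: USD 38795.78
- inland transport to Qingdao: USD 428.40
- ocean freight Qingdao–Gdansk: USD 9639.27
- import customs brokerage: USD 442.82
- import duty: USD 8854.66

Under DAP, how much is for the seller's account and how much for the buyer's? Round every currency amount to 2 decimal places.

Seller: USD 48863.45; buyer: USD 9297.48

DAP: the seller bears all costs to the named destination except import duty and clearance.
Seller's account: goods 38795.78 + inland to port 428.40 + freight 9639.27 = 48863.45
Buyer's account: brokerage 442.82 + duty 8854.66 = 9297.48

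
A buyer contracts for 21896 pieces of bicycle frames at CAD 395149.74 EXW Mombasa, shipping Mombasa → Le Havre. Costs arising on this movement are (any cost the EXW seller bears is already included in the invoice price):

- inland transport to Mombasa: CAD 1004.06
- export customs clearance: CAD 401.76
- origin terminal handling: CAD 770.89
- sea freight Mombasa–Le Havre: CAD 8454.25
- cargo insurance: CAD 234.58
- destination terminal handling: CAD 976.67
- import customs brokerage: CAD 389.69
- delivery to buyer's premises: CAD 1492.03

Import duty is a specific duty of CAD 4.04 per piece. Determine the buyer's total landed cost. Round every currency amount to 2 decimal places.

EXW: the seller makes goods available at their premises; the buyer bears all onward costs.
CIF value = EXW price + inland to port + export clearance + origin terminal + freight + insurance = 395149.74 + 1004.06 + 401.76 + 770.89 + 8454.25 + 234.58 = 406015.28
Import duty = 21896 × 4.04 = 88459.84
Buyer bears: inland to port 1004.06 + export clearance 401.76 + origin terminal 770.89 + freight 8454.25 + insurance 234.58 + destination terminal 976.67 + brokerage 389.69 + delivery 1492.03 + duty 88459.84 = 102183.77
Landed cost = invoice 395149.74 + 102183.77 = 497333.51

Total landed cost: CAD 497333.51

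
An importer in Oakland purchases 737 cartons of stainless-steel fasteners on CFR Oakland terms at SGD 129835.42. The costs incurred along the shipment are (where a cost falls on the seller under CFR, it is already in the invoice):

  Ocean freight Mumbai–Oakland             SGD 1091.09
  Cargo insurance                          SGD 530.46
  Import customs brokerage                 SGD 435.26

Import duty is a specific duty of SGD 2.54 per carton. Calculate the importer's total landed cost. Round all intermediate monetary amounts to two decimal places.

CFR: the seller pays costs through ocean freight to the destination port, but not insurance.
Already in the invoice (seller's account under CFR): freight — exclude.
CIF value = CFR price + insurance = 129835.42 + 530.46 = 130365.88
Import duty = 737 × 2.54 = 1871.98
Buyer bears: insurance 530.46 + brokerage 435.26 + duty 1871.98 = 2837.70
Landed cost = invoice 129835.42 + 2837.70 = 132673.12

Total landed cost: SGD 132673.12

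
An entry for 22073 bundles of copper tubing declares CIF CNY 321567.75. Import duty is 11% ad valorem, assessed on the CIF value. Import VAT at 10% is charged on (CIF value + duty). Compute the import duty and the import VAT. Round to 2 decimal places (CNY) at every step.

Import duty = 321567.75 × 11% = 35372.45
VAT base = CIF + duty = 321567.75 + 35372.45 = 356940.20
Import VAT = 356940.20 × 10% = 35694.02

Import duty: CNY 35372.45; import VAT: CNY 35694.02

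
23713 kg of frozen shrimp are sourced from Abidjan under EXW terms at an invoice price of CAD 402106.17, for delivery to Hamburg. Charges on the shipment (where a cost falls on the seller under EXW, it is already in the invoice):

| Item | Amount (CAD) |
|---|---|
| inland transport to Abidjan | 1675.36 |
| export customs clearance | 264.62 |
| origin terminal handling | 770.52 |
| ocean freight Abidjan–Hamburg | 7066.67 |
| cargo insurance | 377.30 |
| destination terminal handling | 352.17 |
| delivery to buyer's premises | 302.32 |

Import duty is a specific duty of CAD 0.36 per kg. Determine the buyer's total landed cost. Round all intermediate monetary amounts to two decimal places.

EXW: the seller makes goods available at their premises; the buyer bears all onward costs.
CIF value = EXW price + inland to port + export clearance + origin terminal + freight + insurance = 402106.17 + 1675.36 + 264.62 + 770.52 + 7066.67 + 377.30 = 412260.64
Import duty = 23713 × 0.36 = 8536.68
Buyer bears: inland to port 1675.36 + export clearance 264.62 + origin terminal 770.52 + freight 7066.67 + insurance 377.30 + destination terminal 352.17 + delivery 302.32 + duty 8536.68 = 19345.64
Landed cost = invoice 402106.17 + 19345.64 = 421451.81

Total landed cost: CAD 421451.81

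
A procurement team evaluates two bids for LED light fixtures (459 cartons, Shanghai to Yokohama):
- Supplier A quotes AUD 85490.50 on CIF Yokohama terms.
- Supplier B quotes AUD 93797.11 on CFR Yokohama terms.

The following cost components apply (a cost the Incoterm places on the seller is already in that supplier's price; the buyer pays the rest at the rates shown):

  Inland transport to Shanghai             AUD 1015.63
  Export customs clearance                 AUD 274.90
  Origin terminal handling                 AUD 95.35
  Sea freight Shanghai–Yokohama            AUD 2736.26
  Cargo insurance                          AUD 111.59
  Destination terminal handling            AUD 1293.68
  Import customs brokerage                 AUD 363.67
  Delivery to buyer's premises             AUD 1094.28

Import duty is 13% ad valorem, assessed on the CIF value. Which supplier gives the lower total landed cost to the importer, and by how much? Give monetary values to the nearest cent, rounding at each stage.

Supplier A (CIF):
The CIF price already equals the CIF value: 85490.50
Import duty = 85490.50 × 13% = 11113.77
Buyer bears (A): 1293.68 + 363.67 + 1094.28 = 2751.63
Landed cost (A) = invoice 85490.50 + 2751.63 + duty 11113.77 = 99355.90
Supplier B (CFR):
CIF value = CFR price + insurance = 93797.11 + 111.59 = 93908.70
Import duty = 93908.70 × 13% = 12208.13
Buyer bears (B): 111.59 + 1293.68 + 363.67 + 1094.28 = 2863.22
Landed cost (B) = invoice 93797.11 + 2863.22 + duty 12208.13 = 108868.46
Difference = |99355.90 − 108868.46| = 9512.56

Supplier A is cheaper by AUD 9512.56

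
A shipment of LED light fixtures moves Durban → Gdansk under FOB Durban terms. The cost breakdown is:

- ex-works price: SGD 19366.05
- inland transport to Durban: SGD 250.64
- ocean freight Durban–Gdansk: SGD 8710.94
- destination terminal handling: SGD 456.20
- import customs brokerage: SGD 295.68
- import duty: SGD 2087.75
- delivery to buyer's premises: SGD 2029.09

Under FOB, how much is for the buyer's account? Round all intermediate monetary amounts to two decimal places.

FOB: the seller bears costs until goods are on board at the origin port; the buyer bears freight, insurance and all costs thereafter.
Seller's account: goods 19366.05 + inland to port 250.64 = 19616.69
Buyer's account: freight 8710.94 + destination terminal 456.20 + brokerage 295.68 + duty 2087.75 + delivery 2029.09 = 13579.66

Buyer's account: SGD 13579.66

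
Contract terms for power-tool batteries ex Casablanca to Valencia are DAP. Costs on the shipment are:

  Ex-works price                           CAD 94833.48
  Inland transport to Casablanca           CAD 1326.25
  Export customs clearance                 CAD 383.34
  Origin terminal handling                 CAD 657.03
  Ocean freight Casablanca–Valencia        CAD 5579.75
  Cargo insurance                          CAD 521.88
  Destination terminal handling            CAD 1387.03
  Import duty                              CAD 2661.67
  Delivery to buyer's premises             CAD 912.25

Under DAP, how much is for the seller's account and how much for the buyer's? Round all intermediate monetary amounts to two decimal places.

DAP: the seller bears all costs to the named destination except import duty and clearance.
Seller's account: goods 94833.48 + inland to port 1326.25 + export clearance 383.34 + origin terminal 657.03 + freight 5579.75 + insurance 521.88 + destination terminal 1387.03 + delivery 912.25 = 105601.01
Buyer's account: duty 2661.67 = 2661.67

Seller: CAD 105601.01; buyer: CAD 2661.67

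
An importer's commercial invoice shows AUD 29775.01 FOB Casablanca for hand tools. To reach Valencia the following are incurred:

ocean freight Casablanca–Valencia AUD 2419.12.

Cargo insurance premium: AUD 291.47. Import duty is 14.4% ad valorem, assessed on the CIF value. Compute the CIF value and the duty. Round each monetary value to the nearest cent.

CIF = FOB price + freight + insurance
CIF = 29775.01 + 2419.12 + 291.47 = 32485.60
Import duty = 32485.60 × 14.4% = 4677.93

CIF value: AUD 32485.60; import duty: AUD 4677.93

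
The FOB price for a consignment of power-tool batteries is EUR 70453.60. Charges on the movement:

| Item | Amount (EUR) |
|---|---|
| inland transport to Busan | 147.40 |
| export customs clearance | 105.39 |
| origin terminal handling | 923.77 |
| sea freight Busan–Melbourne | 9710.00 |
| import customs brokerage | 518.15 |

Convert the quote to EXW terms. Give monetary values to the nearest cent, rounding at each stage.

Not relevant to the conversion: freight, brokerage — on the buyer under both terms; not part of either seller's price.
From FOB to EXW, the seller no longer bears: inland to port, export clearance, origin terminal.
EXW price = 70453.60 − 147.40 − 105.39 − 923.77 = 69277.04

EXW price: EUR 69277.04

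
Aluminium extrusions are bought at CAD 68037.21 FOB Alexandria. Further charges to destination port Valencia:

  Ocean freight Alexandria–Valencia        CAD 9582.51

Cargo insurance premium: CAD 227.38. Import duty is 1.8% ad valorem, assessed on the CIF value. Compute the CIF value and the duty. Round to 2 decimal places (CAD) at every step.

CIF = FOB price + freight + insurance
CIF = 68037.21 + 9582.51 + 227.38 = 77847.10
Import duty = 77847.10 × 1.8% = 1401.25

CIF value: CAD 77847.10; import duty: CAD 1401.25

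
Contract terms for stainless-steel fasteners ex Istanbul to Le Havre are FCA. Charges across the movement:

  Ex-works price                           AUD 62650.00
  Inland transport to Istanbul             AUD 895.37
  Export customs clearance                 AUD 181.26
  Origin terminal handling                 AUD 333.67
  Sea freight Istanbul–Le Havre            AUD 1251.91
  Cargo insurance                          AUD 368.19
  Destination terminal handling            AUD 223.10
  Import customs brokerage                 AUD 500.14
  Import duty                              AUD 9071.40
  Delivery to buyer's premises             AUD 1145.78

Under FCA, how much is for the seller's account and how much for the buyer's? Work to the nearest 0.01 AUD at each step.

Seller: AUD 63726.63; buyer: AUD 12894.19

FCA: the seller delivers export-cleared goods to the carrier; the buyer bears costs from that point.
Seller's account: goods 62650.00 + inland to port 895.37 + export clearance 181.26 = 63726.63
Buyer's account: origin terminal 333.67 + freight 1251.91 + insurance 368.19 + destination terminal 223.10 + brokerage 500.14 + duty 9071.40 + delivery 1145.78 = 12894.19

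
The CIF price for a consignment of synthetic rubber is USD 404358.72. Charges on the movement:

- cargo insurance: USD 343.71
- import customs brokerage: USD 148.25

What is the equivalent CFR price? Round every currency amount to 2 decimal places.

CFR price: USD 404015.01

Not relevant to the conversion: brokerage — on the buyer under both terms; not part of either seller's price.
From CIF to CFR, the seller no longer bears: insurance.
CFR price = 404358.72 − 343.71 = 404015.01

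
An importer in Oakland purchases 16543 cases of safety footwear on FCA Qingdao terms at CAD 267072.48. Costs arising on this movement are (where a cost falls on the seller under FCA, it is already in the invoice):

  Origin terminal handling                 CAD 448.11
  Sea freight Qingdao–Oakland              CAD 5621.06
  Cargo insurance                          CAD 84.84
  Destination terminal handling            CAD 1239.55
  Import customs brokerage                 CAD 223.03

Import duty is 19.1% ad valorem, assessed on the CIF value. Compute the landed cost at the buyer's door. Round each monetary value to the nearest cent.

Total landed cost: CAD 326875.33

FCA: the seller delivers export-cleared goods to the carrier; the buyer bears costs from that point.
CIF value = FCA price + origin terminal + freight + insurance = 267072.48 + 448.11 + 5621.06 + 84.84 = 273226.49
Import duty = 273226.49 × 19.1% = 52186.26
Buyer bears: origin terminal 448.11 + freight 5621.06 + insurance 84.84 + destination terminal 1239.55 + brokerage 223.03 + duty 52186.26 = 59802.85
Landed cost = invoice 267072.48 + 59802.85 = 326875.33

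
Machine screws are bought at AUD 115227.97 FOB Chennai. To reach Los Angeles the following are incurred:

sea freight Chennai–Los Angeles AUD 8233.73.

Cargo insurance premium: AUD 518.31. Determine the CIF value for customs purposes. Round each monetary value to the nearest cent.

CIF value: AUD 123980.01

CIF = FOB price + freight + insurance
CIF = 115227.97 + 8233.73 + 518.31 = 123980.01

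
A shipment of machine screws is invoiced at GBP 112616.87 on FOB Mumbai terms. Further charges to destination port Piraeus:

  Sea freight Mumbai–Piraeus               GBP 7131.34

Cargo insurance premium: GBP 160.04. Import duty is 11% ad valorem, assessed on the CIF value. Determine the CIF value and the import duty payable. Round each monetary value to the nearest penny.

CIF value: GBP 119908.25; import duty: GBP 13189.91

CIF = FOB price + freight + insurance
CIF = 112616.87 + 7131.34 + 160.04 = 119908.25
Import duty = 119908.25 × 11% = 13189.91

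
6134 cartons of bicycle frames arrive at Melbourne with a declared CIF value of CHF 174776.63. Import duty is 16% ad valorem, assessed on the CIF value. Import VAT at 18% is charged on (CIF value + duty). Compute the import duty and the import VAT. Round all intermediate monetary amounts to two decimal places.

Import duty: CHF 27964.26; import VAT: CHF 36493.36

Import duty = 174776.63 × 16% = 27964.26
VAT base = CIF + duty = 174776.63 + 27964.26 = 202740.89
Import VAT = 202740.89 × 18% = 36493.36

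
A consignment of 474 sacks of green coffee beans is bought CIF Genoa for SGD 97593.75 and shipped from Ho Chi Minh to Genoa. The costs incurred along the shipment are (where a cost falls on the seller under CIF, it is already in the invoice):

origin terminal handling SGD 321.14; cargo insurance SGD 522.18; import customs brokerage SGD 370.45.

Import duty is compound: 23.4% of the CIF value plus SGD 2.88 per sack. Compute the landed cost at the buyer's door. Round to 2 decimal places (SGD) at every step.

Total landed cost: SGD 122166.26

CIF: the seller pays costs through ocean freight and marine insurance to the destination port.
Already in the invoice (seller's account under CIF): origin terminal, insurance — exclude.
The CIF price already equals the CIF value: 97593.75
Ad valorem component: 97593.75 × 23.4% = 22836.94
Specific component: 474 × 2.88 = 1365.12
Import duty = 22836.94 + 1365.12 = 24202.06
Buyer bears: brokerage 370.45 + duty 24202.06 = 24572.51
Landed cost = invoice 97593.75 + 24572.51 = 122166.26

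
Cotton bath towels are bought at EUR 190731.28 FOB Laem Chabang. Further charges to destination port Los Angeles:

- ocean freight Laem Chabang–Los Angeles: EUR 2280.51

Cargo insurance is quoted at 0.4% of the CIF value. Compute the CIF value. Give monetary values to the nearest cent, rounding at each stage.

Let C be the CIF value. C = FOB price + freight + 0.4% × C
C − 0.4% × C = 190731.28 + 2280.51
0.996 × C = 193011.79
C = 193011.79 / 0.996 = 193786.94
Insurance premium = 0.4% × 193786.94 = 775.15

CIF value: EUR 193786.94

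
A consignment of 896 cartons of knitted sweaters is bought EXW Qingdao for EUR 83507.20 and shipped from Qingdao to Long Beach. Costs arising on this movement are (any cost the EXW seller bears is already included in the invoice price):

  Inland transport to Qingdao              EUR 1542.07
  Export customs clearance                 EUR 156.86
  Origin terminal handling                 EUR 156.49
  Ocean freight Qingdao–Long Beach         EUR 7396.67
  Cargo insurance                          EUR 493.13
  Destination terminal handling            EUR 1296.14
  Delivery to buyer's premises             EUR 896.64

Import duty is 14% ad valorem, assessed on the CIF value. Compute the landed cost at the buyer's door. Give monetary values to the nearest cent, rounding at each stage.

Total landed cost: EUR 108500.54

EXW: the seller makes goods available at their premises; the buyer bears all onward costs.
CIF value = EXW price + inland to port + export clearance + origin terminal + freight + insurance = 83507.20 + 1542.07 + 156.86 + 156.49 + 7396.67 + 493.13 = 93252.42
Import duty = 93252.42 × 14% = 13055.34
Buyer bears: inland to port 1542.07 + export clearance 156.86 + origin terminal 156.49 + freight 7396.67 + insurance 493.13 + destination terminal 1296.14 + delivery 896.64 + duty 13055.34 = 24993.34
Landed cost = invoice 83507.20 + 24993.34 = 108500.54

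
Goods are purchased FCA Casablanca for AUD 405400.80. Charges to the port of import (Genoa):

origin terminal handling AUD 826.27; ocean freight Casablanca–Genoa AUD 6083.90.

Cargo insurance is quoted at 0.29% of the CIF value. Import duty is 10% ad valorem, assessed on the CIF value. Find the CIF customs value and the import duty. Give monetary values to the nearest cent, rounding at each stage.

Let C be the CIF value. C = FCA price + pre-shipment costs + freight + 0.29% × C
C − 0.29% × C = 405400.80 + 826.27 + 6083.90
0.9971 × C = 412310.97
C = 412310.97 / 0.9971 = 413510.15
Insurance premium = 0.29% × 413510.15 = 1199.18
Import duty = 413510.15 × 10% = 41351.02

CIF value: AUD 413510.15; import duty: AUD 41351.02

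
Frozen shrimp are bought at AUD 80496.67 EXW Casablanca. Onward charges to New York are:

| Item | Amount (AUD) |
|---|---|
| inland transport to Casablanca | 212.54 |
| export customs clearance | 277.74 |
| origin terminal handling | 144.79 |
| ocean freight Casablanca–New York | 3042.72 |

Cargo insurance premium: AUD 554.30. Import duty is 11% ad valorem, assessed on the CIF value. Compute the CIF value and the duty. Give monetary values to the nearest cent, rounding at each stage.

CIF = EXW price + pre-shipment costs + freight + insurance
CIF = 80496.67 + 212.54 + 277.74 + 144.79 + 3042.72 + 554.30 = 84728.76
Import duty = 84728.76 × 11% = 9320.16

CIF value: AUD 84728.76; import duty: AUD 9320.16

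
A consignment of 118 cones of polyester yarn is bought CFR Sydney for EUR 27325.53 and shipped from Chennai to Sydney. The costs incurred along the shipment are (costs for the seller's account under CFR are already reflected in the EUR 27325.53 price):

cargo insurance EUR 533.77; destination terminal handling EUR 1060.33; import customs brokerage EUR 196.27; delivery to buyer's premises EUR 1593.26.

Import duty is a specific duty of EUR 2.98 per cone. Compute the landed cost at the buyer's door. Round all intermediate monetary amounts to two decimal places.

Total landed cost: EUR 31060.80

CFR: the seller pays costs through ocean freight to the destination port, but not insurance.
CIF value = CFR price + insurance = 27325.53 + 533.77 = 27859.30
Import duty = 118 × 2.98 = 351.64
Buyer bears: insurance 533.77 + destination terminal 1060.33 + brokerage 196.27 + delivery 1593.26 + duty 351.64 = 3735.27
Landed cost = invoice 27325.53 + 3735.27 = 31060.80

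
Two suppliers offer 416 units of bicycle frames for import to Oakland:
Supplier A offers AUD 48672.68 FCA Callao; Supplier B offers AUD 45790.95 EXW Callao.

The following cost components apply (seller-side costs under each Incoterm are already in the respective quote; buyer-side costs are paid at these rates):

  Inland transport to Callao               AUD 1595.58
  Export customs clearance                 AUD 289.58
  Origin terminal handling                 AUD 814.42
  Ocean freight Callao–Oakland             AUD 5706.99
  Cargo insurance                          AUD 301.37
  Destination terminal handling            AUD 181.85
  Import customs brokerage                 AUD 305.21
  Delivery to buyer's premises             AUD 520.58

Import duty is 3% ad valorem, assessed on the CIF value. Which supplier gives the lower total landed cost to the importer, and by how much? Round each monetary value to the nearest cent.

Supplier A (FCA):
CIF value = FCA price + origin terminal + freight + insurance = 48672.68 + 814.42 + 5706.99 + 301.37 = 55495.46
Import duty = 55495.46 × 3% = 1664.86
Buyer bears (A): 814.42 + 5706.99 + 301.37 + 181.85 + 305.21 + 520.58 = 7830.42
Landed cost (A) = invoice 48672.68 + 7830.42 + duty 1664.86 = 58167.96
Supplier B (EXW):
CIF value = EXW price + inland to port + export clearance + origin terminal + freight + insurance = 45790.95 + 1595.58 + 289.58 + 814.42 + 5706.99 + 301.37 = 54498.89
Import duty = 54498.89 × 3% = 1634.97
Buyer bears (B): 1595.58 + 289.58 + 814.42 + 5706.99 + 301.37 + 181.85 + 305.21 + 520.58 = 9715.58
Landed cost (B) = invoice 45790.95 + 9715.58 + duty 1634.97 = 57141.50
Difference = |58167.96 − 57141.50| = 1026.46

Supplier B is cheaper by AUD 1026.46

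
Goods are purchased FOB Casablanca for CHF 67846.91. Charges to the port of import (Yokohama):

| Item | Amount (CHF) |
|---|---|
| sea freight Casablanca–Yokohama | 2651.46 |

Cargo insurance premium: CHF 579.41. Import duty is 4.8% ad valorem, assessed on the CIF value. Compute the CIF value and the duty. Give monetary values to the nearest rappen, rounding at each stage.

CIF = FOB price + freight + insurance
CIF = 67846.91 + 2651.46 + 579.41 = 71077.78
Import duty = 71077.78 × 4.8% = 3411.73

CIF value: CHF 71077.78; import duty: CHF 3411.73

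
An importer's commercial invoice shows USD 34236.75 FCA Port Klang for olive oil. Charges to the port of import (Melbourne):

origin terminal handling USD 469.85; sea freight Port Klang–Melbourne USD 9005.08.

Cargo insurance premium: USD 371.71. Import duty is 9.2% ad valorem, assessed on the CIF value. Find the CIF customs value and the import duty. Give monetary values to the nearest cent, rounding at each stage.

CIF = FCA price + pre-shipment costs + freight + insurance
CIF = 34236.75 + 469.85 + 9005.08 + 371.71 = 44083.39
Import duty = 44083.39 × 9.2% = 4055.67

CIF value: USD 44083.39; import duty: USD 4055.67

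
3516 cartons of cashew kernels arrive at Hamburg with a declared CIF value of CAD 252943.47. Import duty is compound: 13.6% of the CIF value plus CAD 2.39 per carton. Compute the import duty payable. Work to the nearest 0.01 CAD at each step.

Import duty: CAD 42803.55

Ad valorem component: 252943.47 × 13.6% = 34400.31
Specific component: 3516 × 2.39 = 8403.24
Import duty = 34400.31 + 8403.24 = 42803.55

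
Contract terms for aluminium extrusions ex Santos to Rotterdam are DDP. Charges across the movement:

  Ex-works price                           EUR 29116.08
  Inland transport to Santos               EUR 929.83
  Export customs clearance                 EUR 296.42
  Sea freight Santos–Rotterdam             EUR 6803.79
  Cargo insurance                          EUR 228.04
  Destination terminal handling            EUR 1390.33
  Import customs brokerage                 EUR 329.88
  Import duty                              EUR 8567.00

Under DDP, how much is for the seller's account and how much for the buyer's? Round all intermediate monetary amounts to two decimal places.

Seller: EUR 47661.37; buyer: EUR 0.00

DDP: the seller bears all costs including import duty.
Seller's account: goods 29116.08 + inland to port 929.83 + export clearance 296.42 + freight 6803.79 + insurance 228.04 + destination terminal 1390.33 + brokerage 329.88 + duty 8567.00 = 47661.37
Buyer's account: 0.00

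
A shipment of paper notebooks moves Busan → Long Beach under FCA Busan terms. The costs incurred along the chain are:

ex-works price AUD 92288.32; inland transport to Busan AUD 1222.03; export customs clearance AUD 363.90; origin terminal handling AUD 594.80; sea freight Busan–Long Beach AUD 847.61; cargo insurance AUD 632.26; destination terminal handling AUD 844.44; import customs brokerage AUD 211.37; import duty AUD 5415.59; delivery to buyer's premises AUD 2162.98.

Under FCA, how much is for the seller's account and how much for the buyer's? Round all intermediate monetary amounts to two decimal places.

FCA: the seller delivers export-cleared goods to the carrier; the buyer bears costs from that point.
Seller's account: goods 92288.32 + inland to port 1222.03 + export clearance 363.90 = 93874.25
Buyer's account: origin terminal 594.80 + freight 847.61 + insurance 632.26 + destination terminal 844.44 + brokerage 211.37 + duty 5415.59 + delivery 2162.98 = 10709.05

Seller: AUD 93874.25; buyer: AUD 10709.05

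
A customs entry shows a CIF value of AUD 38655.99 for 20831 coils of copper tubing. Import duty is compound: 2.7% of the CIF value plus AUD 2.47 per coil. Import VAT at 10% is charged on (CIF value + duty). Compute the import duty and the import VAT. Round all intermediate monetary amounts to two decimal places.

Ad valorem component: 38655.99 × 2.7% = 1043.71
Specific component: 20831 × 2.47 = 51452.57
Import duty = 1043.71 + 51452.57 = 52496.28
VAT base = CIF + duty = 38655.99 + 52496.28 = 91152.27
Import VAT = 91152.27 × 10% = 9115.23

Import duty: AUD 52496.28; import VAT: AUD 9115.23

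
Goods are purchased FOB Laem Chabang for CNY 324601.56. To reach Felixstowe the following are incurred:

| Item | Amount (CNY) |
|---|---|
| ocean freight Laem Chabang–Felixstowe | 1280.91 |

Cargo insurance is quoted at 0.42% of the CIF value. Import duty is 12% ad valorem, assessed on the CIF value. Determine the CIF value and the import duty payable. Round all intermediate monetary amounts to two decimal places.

Let C be the CIF value. C = FOB price + freight + 0.42% × C
C − 0.42% × C = 324601.56 + 1280.91
0.9958 × C = 325882.47
C = 325882.47 / 0.9958 = 327256.95
Insurance premium = 0.42% × 327256.95 = 1374.48
Import duty = 327256.95 × 12% = 39270.83

CIF value: CNY 327256.95; import duty: CNY 39270.83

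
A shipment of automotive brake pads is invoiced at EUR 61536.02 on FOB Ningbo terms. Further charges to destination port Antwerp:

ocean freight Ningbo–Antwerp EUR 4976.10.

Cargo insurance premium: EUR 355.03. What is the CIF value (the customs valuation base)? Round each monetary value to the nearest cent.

CIF value: EUR 66867.15

CIF = FOB price + freight + insurance
CIF = 61536.02 + 4976.10 + 355.03 = 66867.15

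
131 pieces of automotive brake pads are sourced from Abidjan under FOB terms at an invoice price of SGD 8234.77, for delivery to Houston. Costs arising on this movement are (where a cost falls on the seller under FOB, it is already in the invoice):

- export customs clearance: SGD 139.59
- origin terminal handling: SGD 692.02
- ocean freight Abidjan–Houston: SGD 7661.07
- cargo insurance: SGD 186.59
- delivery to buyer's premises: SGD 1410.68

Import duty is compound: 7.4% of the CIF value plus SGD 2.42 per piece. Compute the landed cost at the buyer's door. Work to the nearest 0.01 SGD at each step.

FOB: the seller bears costs until goods are on board at the origin port; the buyer bears freight, insurance and all costs thereafter.
Already in the invoice (seller's account under FOB): export clearance, origin terminal — exclude.
CIF value = FOB price + freight + insurance = 8234.77 + 7661.07 + 186.59 = 16082.43
Ad valorem component: 16082.43 × 7.4% = 1190.10
Specific component: 131 × 2.42 = 317.02
Import duty = 1190.10 + 317.02 = 1507.12
Buyer bears: freight 7661.07 + insurance 186.59 + delivery 1410.68 + duty 1507.12 = 10765.46
Landed cost = invoice 8234.77 + 10765.46 = 19000.23

Total landed cost: SGD 19000.23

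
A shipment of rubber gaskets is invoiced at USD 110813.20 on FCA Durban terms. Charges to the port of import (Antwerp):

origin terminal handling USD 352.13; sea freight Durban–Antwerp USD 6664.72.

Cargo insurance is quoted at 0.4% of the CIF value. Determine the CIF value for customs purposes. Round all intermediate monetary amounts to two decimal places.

Let C be the CIF value. C = FCA price + pre-shipment costs + freight + 0.4% × C
C − 0.4% × C = 110813.20 + 352.13 + 6664.72
0.996 × C = 117830.05
C = 117830.05 / 0.996 = 118303.26
Insurance premium = 0.4% × 118303.26 = 473.21

CIF value: USD 118303.26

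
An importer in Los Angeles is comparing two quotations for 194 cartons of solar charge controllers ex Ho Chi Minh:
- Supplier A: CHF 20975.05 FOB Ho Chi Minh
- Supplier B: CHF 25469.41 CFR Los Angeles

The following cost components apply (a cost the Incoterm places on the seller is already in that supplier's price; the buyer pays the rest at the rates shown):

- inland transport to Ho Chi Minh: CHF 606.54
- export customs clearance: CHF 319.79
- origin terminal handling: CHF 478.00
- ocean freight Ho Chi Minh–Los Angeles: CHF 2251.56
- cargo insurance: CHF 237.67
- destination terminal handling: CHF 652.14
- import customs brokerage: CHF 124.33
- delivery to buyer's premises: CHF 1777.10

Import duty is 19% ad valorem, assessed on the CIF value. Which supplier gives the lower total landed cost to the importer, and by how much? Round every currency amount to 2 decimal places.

Supplier A (FOB):
CIF value = FOB price + freight + insurance = 20975.05 + 2251.56 + 237.67 = 23464.28
Import duty = 23464.28 × 19% = 4458.21
Buyer bears (A): 2251.56 + 237.67 + 652.14 + 124.33 + 1777.10 = 5042.80
Landed cost (A) = invoice 20975.05 + 5042.80 + duty 4458.21 = 30476.06
Supplier B (CFR):
CIF value = CFR price + insurance = 25469.41 + 237.67 = 25707.08
Import duty = 25707.08 × 19% = 4884.35
Buyer bears (B): 237.67 + 652.14 + 124.33 + 1777.10 = 2791.24
Landed cost (B) = invoice 25469.41 + 2791.24 + duty 4884.35 = 33145.00
Difference = |30476.06 − 33145.00| = 2668.94

Supplier A is cheaper by CHF 2668.94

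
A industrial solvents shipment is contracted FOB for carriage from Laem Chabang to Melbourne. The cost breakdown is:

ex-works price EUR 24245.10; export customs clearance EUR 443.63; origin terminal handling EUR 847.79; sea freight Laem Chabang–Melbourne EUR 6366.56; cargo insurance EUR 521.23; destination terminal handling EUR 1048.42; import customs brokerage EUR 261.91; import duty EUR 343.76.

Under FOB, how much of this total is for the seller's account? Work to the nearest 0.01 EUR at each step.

FOB: the seller bears costs until goods are on board at the origin port; the buyer bears freight, insurance and all costs thereafter.
Seller's account: goods 24245.10 + export clearance 443.63 + origin terminal 847.79 = 25536.52
Buyer's account: freight 6366.56 + insurance 521.23 + destination terminal 1048.42 + brokerage 261.91 + duty 343.76 = 8541.88

Seller's account: EUR 25536.52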